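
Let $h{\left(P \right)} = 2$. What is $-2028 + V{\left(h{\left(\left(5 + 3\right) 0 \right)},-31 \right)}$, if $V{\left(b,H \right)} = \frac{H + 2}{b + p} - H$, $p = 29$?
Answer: $- \frac{61936}{31} \approx -1997.9$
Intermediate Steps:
$V{\left(b,H \right)} = - H + \frac{2 + H}{29 + b}$ ($V{\left(b,H \right)} = \frac{H + 2}{b + 29} - H = \frac{2 + H}{29 + b} - H = - H + \frac{2 + H}{29 + b}$)
$-2028 + V{\left(h{\left(\left(5 + 3\right) 0 \right)},-31 \right)} = -2028 + \frac{2 - -868 - \left(-31\right) 2}{29 + 2} = -2028 + \frac{2 + 868 + 62}{31} = -2028 + \frac{1}{31} \cdot 932 = -2028 + \frac{932}{31} = - \frac{61936}{31}$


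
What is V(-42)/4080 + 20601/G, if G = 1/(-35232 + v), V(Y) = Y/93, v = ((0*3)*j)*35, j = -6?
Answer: -45900504679687/63240 ≈ -7.2581e+8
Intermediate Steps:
v = 0 (v = ((0*3)*(-6))*35 = (0*(-6))*35 = 0*35 = 0)
V(Y) = Y/93 (V(Y) = Y*(1/93) = Y/93)
G = -1/35232 (G = 1/(-35232 + 0) = 1/(-35232) = -1/35232 ≈ -2.8383e-5)
V(-42)/4080 + 20601/G = ((1/93)*(-42))/4080 + 20601/(-1/35232) = -14/31*1/4080 + 20601*(-35232) = -7/63240 - 725814432 = -45900504679687/63240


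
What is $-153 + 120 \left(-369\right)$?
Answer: $-44433$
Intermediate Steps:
$-153 + 120 \left(-369\right) = -153 - 44280 = -44433$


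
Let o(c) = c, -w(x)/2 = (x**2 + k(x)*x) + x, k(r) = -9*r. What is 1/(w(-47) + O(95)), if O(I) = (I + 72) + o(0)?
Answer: 1/35605 ≈ 2.8086e-5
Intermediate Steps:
w(x) = -2*x + 16*x**2 (w(x) = -2*((x**2 + (-9*x)*x) + x) = -2*((x**2 - 9*x**2) + x) = -2*(-8*x**2 + x) = -2*(x - 8*x**2) = -2*x + 16*x**2)
O(I) = 72 + I (O(I) = (I + 72) + 0 = (72 + I) + 0 = 72 + I)
1/(w(-47) + O(95)) = 1/(2*(-47)*(-1 + 8*(-47)) + (72 + 95)) = 1/(2*(-47)*(-1 - 376) + 167) = 1/(2*(-47)*(-377) + 167) = 1/(35438 + 167) = 1/35605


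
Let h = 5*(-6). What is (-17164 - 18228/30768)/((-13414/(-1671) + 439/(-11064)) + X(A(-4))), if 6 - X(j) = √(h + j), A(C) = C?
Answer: -1168980368586659731242/1118170476554812069 - 83571124417047530928*I*√34/1118170476554812069 ≈ -1045.4 - 435.8*I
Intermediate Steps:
h = -30
X(j) = 6 - √(-30 + j)
(-17164 - 18228/30768)/((-13414/(-1671) + 439/(-11064)) + X(A(-4))) = (-17164 - 18228/30768)/((-13414/(-1671) + 439/(-11064)) + (6 - √(-30 - 4))) = (-17164 - 18228*1/30768)/((-13414*(-1/1671) + 439*(-1/11064)) + (6 - √(-34))) = (-17164 - 1519/2564)/((13414/1671 - 439/11064) + (6 - I*√34)) = -44010015/(2564*(49226309/6162648 + (6 - I*√34))) = -44010015/(2564*(86202197/6162648 - I*√34))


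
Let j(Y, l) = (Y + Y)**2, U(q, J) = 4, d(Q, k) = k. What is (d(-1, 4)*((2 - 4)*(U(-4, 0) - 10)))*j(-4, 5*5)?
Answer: 3072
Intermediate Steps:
j(Y, l) = 4*Y**2 (j(Y, l) = (2*Y)**2 = 4*Y**2)
(d(-1, 4)*((2 - 4)*(U(-4, 0) - 10)))*j(-4, 5*5) = (4*((2 - 4)*(4 - 10)))*(4*(-4)**2) = (4*(-2*(-6)))*(4*16) = (4*12)*64 = 48*64 = 3072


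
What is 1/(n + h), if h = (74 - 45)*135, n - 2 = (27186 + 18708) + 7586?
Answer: 1/57397 ≈ 1.7423e-5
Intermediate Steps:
n = 53482 (n = 2 + ((27186 + 18708) + 7586) = 2 + (45894 + 7586) = 2 + 53480 = 53482)
h = 3915 (h = 29*135 = 3915)
1/(n + h) = 1/(53482 + 3915) = 1/57397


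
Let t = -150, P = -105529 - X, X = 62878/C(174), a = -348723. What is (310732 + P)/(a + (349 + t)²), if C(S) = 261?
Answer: -53495105/80680842 ≈ -0.66305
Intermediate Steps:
X = 62878/261 ≈ 240.91
P = -27605947/261 (P = -105529 - 1*62878/261 = -105529 - 62878/261 = -27605947/261 ≈ -1.0577e+5)
(310732 + P)/(a + (349 + t)²) = (310732 - 27605947/261)/(-348723 + (349 - 150)²) = 53495105/(261*(-348723 + 199²)) = 53495105/(261*(-348723 + 39601)) = (53495105/261)/(-309122) = (53495105/261)*(-1/309122) = -53495105/80680842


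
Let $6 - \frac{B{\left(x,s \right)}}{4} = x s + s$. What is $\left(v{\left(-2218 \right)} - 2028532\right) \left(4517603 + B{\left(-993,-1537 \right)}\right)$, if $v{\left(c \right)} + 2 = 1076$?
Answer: $3205794287562$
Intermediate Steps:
$v{\left(c \right)} = 1074$ ($v{\left(c \right)} = -2 + 1076 = 1074$)
$B{\left(x,s \right)} = 24 - 4 s - 4 s x$ ($B{\left(x,s \right)} = 24 - 4 \left(x s + s\right) = 24 - 4 \left(s x + s\right) = 24 - 4 \left(s + s x\right) = 24 - \left(4 s + 4 s x\right) = 24 - 4 s - 4 s x$)
$\left(v{\left(-2218 \right)} - 2028532\right) \left(4517603 + B{\left(-993,-1537 \right)}\right) = \left(1074 - 2028532\right) \left(4517603 - \left(-6172 + 6104964\right)\right) = - 2027458 \left(4517603 + \left(24 + 6148 - 6104964\right)\right) = - 2027458 \left(4517603 - 6098792\right) = \left(-2027458\right) \left(-1581189\right) = 3205794287562$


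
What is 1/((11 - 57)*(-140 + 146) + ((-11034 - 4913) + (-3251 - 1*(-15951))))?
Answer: -1/3523 ≈ -0.00028385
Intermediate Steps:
1/((11 - 57)*(-140 + 146) + ((-11034 - 4913) + (-3251 - 1*(-15951)))) = 1/(-46*6 + (-15947 + (-3251 + 15951))) = 1/(-276 + (-15947 + 12700)) = 1/(-276 - 3247) = 1/(-3523) = -1/3523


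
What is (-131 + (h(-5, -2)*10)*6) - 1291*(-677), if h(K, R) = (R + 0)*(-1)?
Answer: 873996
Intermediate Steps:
h(K, R) = -R (h(K, R) = R*(-1) = -R)
(-131 + (h(-5, -2)*10)*6) - 1291*(-677) = (-131 + (-1*(-2)*10)*6) - 1291*(-677) = (-131 + (2*10)*6) + 874007 = (-131 + 20*6) + 874007 = (-131 + 120) + 874007 = -11 + 874007 = 873996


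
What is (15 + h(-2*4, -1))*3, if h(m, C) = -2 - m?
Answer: 63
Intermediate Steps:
(15 + h(-2*4, -1))*3 = (15 + (-2 - (-2)*4))*3 = (15 + (-2 - 1*(-8)))*3 = (15 + (-2 + 8))*3 = (15 + 6)*3 = 21*3 = 63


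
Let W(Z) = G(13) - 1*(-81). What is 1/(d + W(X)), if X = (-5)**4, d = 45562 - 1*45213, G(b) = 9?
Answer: 1/439 ≈ 0.0022779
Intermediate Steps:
d = 349 (d = 45562 - 45213 = 349)
X = 625
W(Z) = 90 (W(Z) = 9 - 1*(-81) = 9 + 81 = 90)
1/(d + W(X)) = 1/(349 + 90) = 1/439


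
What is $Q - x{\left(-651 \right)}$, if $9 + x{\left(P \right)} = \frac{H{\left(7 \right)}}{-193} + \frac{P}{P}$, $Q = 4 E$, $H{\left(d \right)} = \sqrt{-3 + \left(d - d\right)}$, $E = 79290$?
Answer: $317168 + \frac{i \sqrt{3}}{193} \approx 3.1717 \cdot 10^{5} + 0.0089744 i$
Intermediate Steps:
$H{\left(d \right)} = i \sqrt{3}$ ($H{\left(d \right)} = \sqrt{-3 + 0} = \sqrt{-3} = i \sqrt{3}$)
$Q = 317160$ ($Q = 4 \cdot 79290 = 317160$)
$x{\left(P \right)} = -8 - \frac{i \sqrt{3}}{193}$ ($x{\left(P \right)} = -9 + \left(\frac{i \sqrt{3}}{-193} + \frac{P}{P}\right) = -9 + \left(i \sqrt{3} \left(- \frac{1}{193}\right) + 1\right) = -9 + \left(- \frac{i \sqrt{3}}{193} + 1\right) = -9 + \left(1 - \frac{i \sqrt{3}}{193}\right) = -8 - \frac{i \sqrt{3}}{193}$)
$Q - x{\left(-651 \right)} = 317160 - \left(-8 - \frac{i \sqrt{3}}{193}\right) = 317160 + \left(8 + \frac{i \sqrt{3}}{193}\right) = 317168 + \frac{i \sqrt{3}}{193}$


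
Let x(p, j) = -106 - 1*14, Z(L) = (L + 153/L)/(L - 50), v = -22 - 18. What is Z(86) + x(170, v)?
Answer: -363971/3096 ≈ -117.56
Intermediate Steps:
v = -40
Z(L) = (L + 153/L)/(-50 + L)
x(p, j) = -120 (x(p, j) = -106 - 14 = -120)
Z(86) + x(170, v) = (153 + 86**2)/(86*(-50 + 86)) - 120 = (1/86)*(153 + 7396)/36 - 120 = (1/86)*(1/36)*7549 - 120 = 7549/3096 - 120 = -363971/3096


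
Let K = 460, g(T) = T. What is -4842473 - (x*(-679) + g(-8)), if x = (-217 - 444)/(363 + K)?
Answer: -3985797514/823 ≈ -4.8430e+6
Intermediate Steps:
x = -661/823 (x = (-217 - 444)/(363 + 460) = -661/823 ≈ -0.80316)
-4842473 - (x*(-679) + g(-8)) = -4842473 - (-661/823*(-679) - 8) = -4842473 - (448819/823 - 8) = -4842473 - 1*442235/823 = -4842473 - 442235/823 = -3985797514/823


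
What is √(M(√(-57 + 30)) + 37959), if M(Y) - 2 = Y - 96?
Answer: √(37865 + 3*I*√3) ≈ 194.59 + 0.013*I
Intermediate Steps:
M(Y) = -94 + Y (M(Y) = 2 + (Y - 96) = 2 + (-96 + Y) = -94 + Y)
√(M(√(-57 + 30)) + 37959) = √((-94 + √(-57 + 30)) + 37959) = √((-94 + √(-27)) + 37959) = √((-94 + 3*I*√3) + 37959) = √(37865 + 3*I*√3)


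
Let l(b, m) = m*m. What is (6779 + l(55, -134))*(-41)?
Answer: -1014135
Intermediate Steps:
l(b, m) = m²
(6779 + l(55, -134))*(-41) = (6779 + (-134)²)*(-41) = (6779 + 17956)*(-41) = 24735*(-41) = -1014135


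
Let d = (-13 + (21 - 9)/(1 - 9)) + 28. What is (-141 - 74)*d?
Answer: -5805/2 ≈ -2902.5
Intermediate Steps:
d = 27/2 (d = (-13 + 12/(-8)) + 28 = (-13 + 12*(-1/8)) + 28 = (-13 - 3/2) + 28 = -29/2 + 28 = 27/2 ≈ 13.500)
(-141 - 74)*d = (-141 - 74)*(27/2) = -215*27/2 = -5805/2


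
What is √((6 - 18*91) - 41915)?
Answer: I*√43547 ≈ 208.68*I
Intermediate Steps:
√((6 - 18*91) - 41915) = √((6 - 1638) - 41915) = √(-1632 - 41915) = √(-43547) = I*√43547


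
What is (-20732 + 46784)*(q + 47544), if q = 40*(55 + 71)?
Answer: 1369918368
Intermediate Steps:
q = 5040 (q = 40*126 = 5040)
(-20732 + 46784)*(q + 47544) = (-20732 + 46784)*(5040 + 47544) = 26052*52584 = 1369918368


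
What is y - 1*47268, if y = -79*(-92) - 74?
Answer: -40074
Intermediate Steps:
y = 7194 (y = 7268 - 74 = 7194)
y - 1*47268 = 7194 - 1*47268 = 7194 - 47268 = -40074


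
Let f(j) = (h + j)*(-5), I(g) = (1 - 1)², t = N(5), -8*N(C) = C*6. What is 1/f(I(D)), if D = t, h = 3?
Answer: -1/15 ≈ -0.066667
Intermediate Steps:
N(C) = -3*C/4 (N(C) = -C*6/8 = -3*C/4)
t = -15/4 (t = -¾*5 = -15/4 ≈ -3.7500)
D = -15/4 ≈ -3.7500
I(g) = 0 (I(g) = 0² = 0)
f(j) = -15 - 5*j (f(j) = (3 + j)*(-5) = -15 - 5*j)
1/f(I(D)) = 1/(-15 - 5*0) = 1/(-15 + 0) = 1/(-15) = -1/15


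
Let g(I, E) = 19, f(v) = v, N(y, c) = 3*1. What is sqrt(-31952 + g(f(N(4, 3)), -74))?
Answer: I*sqrt(31933) ≈ 178.7*I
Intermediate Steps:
N(y, c) = 3
sqrt(-31952 + g(f(N(4, 3)), -74)) = sqrt(-31952 + 19) = sqrt(-31933) = I*sqrt(31933)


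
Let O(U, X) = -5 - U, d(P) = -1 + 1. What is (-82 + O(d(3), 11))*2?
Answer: -174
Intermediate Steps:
d(P) = 0
(-82 + O(d(3), 11))*2 = (-82 + (-5 - 1*0))*2 = (-82 + (-5 + 0))*2 = (-82 - 5)*2 = -87*2 = -174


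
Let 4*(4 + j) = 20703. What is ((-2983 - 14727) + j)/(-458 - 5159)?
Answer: 50153/22468 ≈ 2.2322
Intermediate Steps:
j = 20687/4 (j = -4 + (¼)*20703 = -4 + 20703/4 = 20687/4 ≈ 5171.8)
((-2983 - 14727) + j)/(-458 - 5159) = ((-2983 - 14727) + 20687/4)/(-458 - 5159) = (-17710 + 20687/4)/(-5617) = -50153/4*(-1/5617) = 50153/22468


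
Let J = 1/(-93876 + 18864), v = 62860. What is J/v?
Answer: -1/4715254320 ≈ -2.1208e-10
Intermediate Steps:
J = -1/75012 (J = 1/(-75012) = -1/75012 ≈ -1.3331e-5)
J/v = -1/75012/62860 = -1/75012*1/62860 = -1/4715254320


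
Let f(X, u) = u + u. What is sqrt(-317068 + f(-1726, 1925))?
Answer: 3*I*sqrt(34802) ≈ 559.66*I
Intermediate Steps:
f(X, u) = 2*u
sqrt(-317068 + f(-1726, 1925)) = sqrt(-317068 + 2*1925) = sqrt(-317068 + 3850) = sqrt(-313218) = 3*I*sqrt(34802)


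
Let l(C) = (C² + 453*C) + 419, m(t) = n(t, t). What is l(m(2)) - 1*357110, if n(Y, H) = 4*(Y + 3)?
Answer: -347231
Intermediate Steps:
n(Y, H) = 12 + 4*Y (n(Y, H) = 4*(3 + Y) = 12 + 4*Y)
m(t) = 12 + 4*t
l(C) = 419 + C² + 453*C
l(m(2)) - 1*357110 = (419 + (12 + 4*2)² + 453*(12 + 4*2)) - 1*357110 = (419 + (12 + 8)² + 453*(12 + 8)) - 357110 = (419 + 20² + 453*20) - 357110 = (419 + 400 + 9060) - 357110 = 9879 - 357110 = -347231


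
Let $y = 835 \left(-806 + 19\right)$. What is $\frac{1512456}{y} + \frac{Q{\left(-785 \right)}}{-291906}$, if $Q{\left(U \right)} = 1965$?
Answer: $- \frac{147595423687}{63941522790} \approx -2.3083$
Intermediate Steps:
$y = -657145$ ($y = 835 \left(-787\right) = -657145$)
$\frac{1512456}{y} + \frac{Q{\left(-785 \right)}}{-291906} = \frac{1512456}{-657145} + \frac{1965}{-291906} = 1512456 \left(- \frac{1}{657145}\right) + 1965 \left(- \frac{1}{291906}\right) = - \frac{1512456}{657145} - \frac{655}{97302} = - \frac{147595423687}{63941522790}$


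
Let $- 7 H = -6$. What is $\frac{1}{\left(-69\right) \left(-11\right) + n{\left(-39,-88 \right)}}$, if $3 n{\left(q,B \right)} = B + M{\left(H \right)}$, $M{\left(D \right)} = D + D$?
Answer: $\frac{21}{15335} \approx 0.0013694$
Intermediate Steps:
$H = \frac{6}{7}$ ($H = \left(- \frac{1}{7}\right) \left(-6\right) = \frac{6}{7} \approx 0.85714$)
$M{\left(D \right)} = 2 D$
$n{\left(q,B \right)} = \frac{4}{7} + \frac{B}{3}$ ($n{\left(q,B \right)} = \frac{B + 2 \cdot \frac{6}{7}}{3} = \frac{B + \frac{12}{7}}{3} = \frac{\frac{12}{7} + B}{3} = \frac{4}{7} + \frac{B}{3}$)
$\frac{1}{\left(-69\right) \left(-11\right) + n{\left(-39,-88 \right)}} = \frac{1}{\left(-69\right) \left(-11\right) + \left(\frac{4}{7} + \frac{1}{3} \left(-88\right)\right)} = \frac{1}{759 + \left(\frac{4}{7} - \frac{88}{3}\right)} = \frac{1}{759 - \frac{604}{21}} = \frac{1}{\frac{15335}{21}} = \frac{21}{15335}$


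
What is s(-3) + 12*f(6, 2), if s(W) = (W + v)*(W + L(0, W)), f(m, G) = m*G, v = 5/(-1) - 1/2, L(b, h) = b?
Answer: 339/2 ≈ 169.50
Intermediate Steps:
v = -11/2 (v = 5*(-1) - 1*1/2 = -5 - 1/2 = -11/2 ≈ -5.5000)
f(m, G) = G*m
s(W) = W*(-11/2 + W) (s(W) = (W - 11/2)*(W + 0) = (-11/2 + W)*W = W*(-11/2 + W))
s(-3) + 12*f(6, 2) = (1/2)*(-3)*(-11 + 2*(-3)) + 12*(2*6) = (1/2)*(-3)*(-11 - 6) + 12*12 = (1/2)*(-3)*(-17) + 144 = 51/2 + 144 = 339/2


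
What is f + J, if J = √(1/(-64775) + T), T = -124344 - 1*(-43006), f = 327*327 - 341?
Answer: 106588 + I*√13651121252041/12955 ≈ 1.0659e+5 + 285.2*I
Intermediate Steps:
f = 106588 (f = 106929 - 341 = 106588)
T = -81338 (T = -124344 + 43006 = -81338)
J = I*√13651121252041/12955 (J = √(1/(-64775) - 81338) = √(-1/64775 - 81338) = √(-5268668951/64775) = I*√13651121252041/12955 ≈ 285.2*I)
f + J = 106588 + I*√13651121252041/12955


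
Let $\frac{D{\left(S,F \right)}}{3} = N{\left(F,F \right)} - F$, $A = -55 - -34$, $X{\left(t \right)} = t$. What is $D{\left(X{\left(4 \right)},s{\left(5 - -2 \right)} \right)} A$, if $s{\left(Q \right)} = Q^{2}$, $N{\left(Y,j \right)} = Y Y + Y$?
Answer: $-151263$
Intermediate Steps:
$N{\left(Y,j \right)} = Y + Y^{2}$ ($N{\left(Y,j \right)} = Y^{2} + Y = Y + Y^{2}$)
$A = -21$ ($A = -55 + 34 = -21$)
$D{\left(S,F \right)} = - 3 F + 3 F \left(1 + F\right)$ ($D{\left(S,F \right)} = 3 \left(F \left(1 + F\right) - F\right) = 3 \left(- F + F \left(1 + F\right)\right) = - 3 F + 3 F \left(1 + F\right)$)
$D{\left(X{\left(4 \right)},s{\left(5 - -2 \right)} \right)} A = 3 \left(\left(5 - -2\right)^{2}\right)^{2} \left(-21\right) = 3 \left(\left(5 + 2\right)^{2}\right)^{2} \left(-21\right) = 3 \left(7^{2}\right)^{2} \left(-21\right) = 3 \cdot 49^{2} \left(-21\right) = 3 \cdot 2401 \left(-21\right) = 7203 \left(-21\right) = -151263$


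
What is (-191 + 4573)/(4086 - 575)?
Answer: 4382/3511 ≈ 1.2481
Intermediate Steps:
(-191 + 4573)/(4086 - 575) = 4382/3511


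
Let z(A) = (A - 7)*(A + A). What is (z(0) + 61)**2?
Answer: 3721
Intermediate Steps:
z(A) = 2*A*(-7 + A) (z(A) = (-7 + A)*(2*A) = 2*A*(-7 + A))
(z(0) + 61)**2 = (2*0*(-7 + 0) + 61)**2 = (2*0*(-7) + 61)**2 = (0 + 61)**2 = 61**2 = 3721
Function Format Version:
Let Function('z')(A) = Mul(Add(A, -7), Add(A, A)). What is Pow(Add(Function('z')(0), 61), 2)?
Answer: 3721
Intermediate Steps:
Function('z')(A) = Mul(2, A, Add(-7, A)) (Function('z')(A) = Mul(Add(-7, A), Mul(2, A)) = Mul(2, A, Add(-7, A)))
Pow(Add(Function('z')(0), 61), 2) = Pow(Add(Mul(2, 0, Add(-7, 0)), 61), 2) = Pow(Add(Mul(2, 0, -7), 61), 2) = Pow(Add(0, 61), 2) = Pow(61, 2) = 3721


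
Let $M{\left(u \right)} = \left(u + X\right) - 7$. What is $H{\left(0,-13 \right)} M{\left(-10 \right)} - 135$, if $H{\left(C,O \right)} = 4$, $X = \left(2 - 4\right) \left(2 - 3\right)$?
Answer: $-195$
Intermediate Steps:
$X = 2$ ($X = \left(-2\right) \left(-1\right) = 2$)
$M{\left(u \right)} = -5 + u$ ($M{\left(u \right)} = \left(u + 2\right) - 7 = \left(2 + u\right) - 7 = -5 + u$)
$H{\left(0,-13 \right)} M{\left(-10 \right)} - 135 = 4 \left(-5 - 10\right) - 135 = 4 \left(-15\right) - 135 = -60 - 135 = -195$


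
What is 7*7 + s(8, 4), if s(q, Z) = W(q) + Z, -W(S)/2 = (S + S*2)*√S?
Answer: 53 - 96*√2 ≈ -82.765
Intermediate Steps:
W(S) = -6*S^(3/2) (W(S) = -2*(S + S*2)*√S = -2*(S + 2*S)*√S = -2*3*S*√S = -6*S^(3/2))
s(q, Z) = Z - 6*q^(3/2) (s(q, Z) = -6*q^(3/2) + Z = Z - 6*q^(3/2))
7*7 + s(8, 4) = 7*7 + (4 - 96*√2) = 49 + (4 - 96*√2) = 53 - 96*√2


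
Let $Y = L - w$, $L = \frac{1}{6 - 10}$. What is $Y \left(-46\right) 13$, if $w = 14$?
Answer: $\frac{17043}{2} \approx 8521.5$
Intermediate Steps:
$L = - \frac{1}{4}$ ($L = \frac{1}{-4} = - \frac{1}{4} \approx -0.25$)
$Y = - \frac{57}{4}$ ($Y = - \frac{1}{4} - 14 = - \frac{57}{4} \approx -14.25$)
$Y \left(-46\right) 13 = \left(- \frac{57}{4}\right) \left(-46\right) 13 = \frac{1311}{2} \cdot 13 = \frac{17043}{2}$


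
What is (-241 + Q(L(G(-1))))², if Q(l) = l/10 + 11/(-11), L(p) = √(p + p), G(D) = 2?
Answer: 1461681/25 ≈ 58467.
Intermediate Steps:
L(p) = √2*√p (L(p) = √(2*p) = √2*√p)
Q(l) = -1 + l/10 (Q(l) = l*(⅒) + 11*(-1/11) = l/10 - 1 = -1 + l/10)
(-241 + Q(L(G(-1))))² = (-241 + (-1 + (√2*√2)/10))² = (-241 + (-1 + (⅒)*2))² = (-241 + (-1 + ⅕))² = (-241 - ⅘)² = (-1209/5)² = 1461681/25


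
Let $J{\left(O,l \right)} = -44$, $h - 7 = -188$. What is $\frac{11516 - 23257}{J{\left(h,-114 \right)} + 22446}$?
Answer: $- \frac{11741}{22402} \approx -0.52411$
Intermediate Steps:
$h = -181$ ($h = 7 - 188 = -181$)
$\frac{11516 - 23257}{J{\left(h,-114 \right)} + 22446} = \frac{11516 - 23257}{-44 + 22446} = - \frac{11741}{22402}$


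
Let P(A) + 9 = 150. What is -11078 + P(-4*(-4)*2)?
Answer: -10937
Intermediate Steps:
P(A) = 141 (P(A) = -9 + 150 = 141)
-11078 + P(-4*(-4)*2) = -11078 + 141 = -10937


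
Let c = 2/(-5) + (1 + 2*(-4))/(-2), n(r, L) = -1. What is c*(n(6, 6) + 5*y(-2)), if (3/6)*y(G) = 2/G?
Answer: -341/10 ≈ -34.100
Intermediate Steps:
y(G) = 4/G (y(G) = 2*(2/G) = 4/G)
c = 31/10 (c = 2*(-⅕) + (1 - 8)*(-½) = -⅖ - 7*(-½) = -⅖ + 7/2 = 31/10 ≈ 3.1000)
c*(n(6, 6) + 5*y(-2)) = 31*(-1 + 5*(4/(-2)))/10 = 31*(-1 + 5*(4*(-½)))/10 = 31*(-1 + 5*(-2))/10 = 31*(-1 - 10)/10 = (31/10)*(-11) = -341/10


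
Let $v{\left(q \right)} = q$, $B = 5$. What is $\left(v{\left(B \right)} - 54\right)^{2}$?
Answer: $2401$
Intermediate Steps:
$\left(v{\left(B \right)} - 54\right)^{2} = \left(5 - 54\right)^{2} = \left(-49\right)^{2} = 2401$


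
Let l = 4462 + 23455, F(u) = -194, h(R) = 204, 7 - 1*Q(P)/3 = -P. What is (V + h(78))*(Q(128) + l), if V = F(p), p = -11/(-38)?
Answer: 283220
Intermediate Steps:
Q(P) = 21 + 3*P (Q(P) = 21 - (-3)*P = 21 + 3*P)
p = 11/38 (p = -11*(-1/38) = 11/38 ≈ 0.28947)
V = -194
l = 27917
(V + h(78))*(Q(128) + l) = (-194 + 204)*((21 + 3*128) + 27917) = 10*((21 + 384) + 27917) = 10*(405 + 27917) = 10*28322 = 283220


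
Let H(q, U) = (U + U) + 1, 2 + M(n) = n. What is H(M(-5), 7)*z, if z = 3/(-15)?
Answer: -3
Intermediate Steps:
M(n) = -2 + n
H(q, U) = 1 + 2*U (H(q, U) = 2*U + 1 = 1 + 2*U)
z = -⅕ (z = 3*(-1/15) = -⅕ ≈ -0.20000)
H(M(-5), 7)*z = (1 + 2*7)*(-⅕) = (1 + 14)*(-⅕) = 15*(-⅕) = -3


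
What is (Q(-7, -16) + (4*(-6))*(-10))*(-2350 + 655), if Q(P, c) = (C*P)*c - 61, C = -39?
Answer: 7100355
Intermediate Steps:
Q(P, c) = -61 - 39*P*c (Q(P, c) = (-39*P)*c - 61 = -39*P*c - 61 = -61 - 39*P*c)
(Q(-7, -16) + (4*(-6))*(-10))*(-2350 + 655) = ((-61 - 39*(-7)*(-16)) + (4*(-6))*(-10))*(-2350 + 655) = ((-61 - 4368) - 24*(-10))*(-1695) = (-4429 + 240)*(-1695) = -4189*(-1695) = 7100355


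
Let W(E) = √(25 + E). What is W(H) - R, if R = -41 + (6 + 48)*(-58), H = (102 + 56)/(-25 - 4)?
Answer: 3173 + 9*√203/29 ≈ 3177.4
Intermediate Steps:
H = -158/29 (H = 158/(-29) = 158*(-1/29) = -158/29 ≈ -5.4483)
R = -3173 (R = -41 + 54*(-58) = -41 - 3132 = -3173)
W(H) - R = √(25 - 158/29) - 1*(-3173) = √(567/29) + 3173 = 9*√203/29 + 3173 = 3173 + 9*√203/29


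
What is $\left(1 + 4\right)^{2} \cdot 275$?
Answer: $6875$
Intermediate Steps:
$\left(1 + 4\right)^{2} \cdot 275 = 5^{2} \cdot 275 = 25 \cdot 275 = 6875$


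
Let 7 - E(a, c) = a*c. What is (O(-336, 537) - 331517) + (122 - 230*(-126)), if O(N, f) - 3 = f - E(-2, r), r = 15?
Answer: -301912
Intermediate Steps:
E(a, c) = 7 - a*c
O(N, f) = -34 + f (O(N, f) = 3 + (f - (7 - 1*(-2)*15)) = 3 + (f - (7 + 30)) = 3 + (f - 1*37) = 3 + (f - 37) = 3 + (-37 + f) = -34 + f)
(O(-336, 537) - 331517) + (122 - 230*(-126)) = ((-34 + 537) - 331517) + (122 - 230*(-126)) = (503 - 331517) + (122 + 28980) = -331014 + 29102 = -301912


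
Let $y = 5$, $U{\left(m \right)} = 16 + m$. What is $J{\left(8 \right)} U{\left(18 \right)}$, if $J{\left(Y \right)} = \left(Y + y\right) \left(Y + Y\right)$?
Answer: $7072$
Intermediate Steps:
$J{\left(Y \right)} = 2 Y \left(5 + Y\right)$ ($J{\left(Y \right)} = \left(Y + 5\right) \left(Y + Y\right) = \left(5 + Y\right) 2 Y = 2 Y \left(5 + Y\right)$)
$J{\left(8 \right)} U{\left(18 \right)} = 2 \cdot 8 \left(5 + 8\right) \left(16 + 18\right) = 2 \cdot 8 \cdot 13 \cdot 34 = 208 \cdot 34 = 7072$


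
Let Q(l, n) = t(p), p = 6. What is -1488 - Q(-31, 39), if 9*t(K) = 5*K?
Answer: -4474/3 ≈ -1491.3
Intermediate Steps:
t(K) = 5*K/9 (t(K) = (5*K)/9 = 5*K/9)
Q(l, n) = 10/3 (Q(l, n) = (5/9)*6 = 10/3)
-1488 - Q(-31, 39) = -1488 - 1*10/3 = -1488 - 10/3 = -4474/3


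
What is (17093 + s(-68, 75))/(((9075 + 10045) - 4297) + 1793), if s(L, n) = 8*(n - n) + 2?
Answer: 17095/16616 ≈ 1.0288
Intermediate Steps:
s(L, n) = 2 (s(L, n) = 8*0 + 2 = 0 + 2 = 2)
(17093 + s(-68, 75))/(((9075 + 10045) - 4297) + 1793) = (17093 + 2)/(((9075 + 10045) - 4297) + 1793) = 17095/((19120 - 4297) + 1793) = 17095/(14823 + 1793) = 17095/16616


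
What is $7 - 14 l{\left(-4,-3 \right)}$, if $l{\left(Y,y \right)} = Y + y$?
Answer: $105$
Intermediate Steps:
$7 - 14 l{\left(-4,-3 \right)} = 7 - 14 \left(-4 - 3\right) = 7 - -98 = 7 + 98 = 105$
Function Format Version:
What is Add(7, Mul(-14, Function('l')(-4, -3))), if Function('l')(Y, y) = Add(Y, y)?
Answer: 105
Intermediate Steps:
Add(7, Mul(-14, Function('l')(-4, -3))) = Add(7, Mul(-14, Add(-4, -3))) = Add(7, Mul(-14, -7)) = Add(7, 98) = 105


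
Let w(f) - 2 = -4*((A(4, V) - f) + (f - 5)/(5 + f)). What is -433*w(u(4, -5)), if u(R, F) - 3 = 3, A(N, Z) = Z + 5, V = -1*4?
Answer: -103054/11 ≈ -9368.5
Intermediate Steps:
V = -4
A(N, Z) = 5 + Z
u(R, F) = 6 (u(R, F) = 3 + 3 = 6)
w(f) = -2 + 4*f - 4*(-5 + f)/(5 + f) (w(f) = 2 - 4*(((5 - 4) - f) + (f - 5)/(5 + f)) = 2 - 4*((1 - f) + (-5 + f)/(5 + f)) = 2 - 4*(1 - f + (-5 + f)/(5 + f)) = 2 + (-4 + 4*f - 4*(-5 + f)/(5 + f)) = -2 + 4*f - 4*(-5 + f)/(5 + f))
-433*w(u(4, -5)) = -866*(5 + 2*6² + 7*6)/(5 + 6) = -866*(5 + 2*36 + 42)/11 = -866*(5 + 72 + 42)/11 = -866*119/11 = -433*238/11 = -103054/11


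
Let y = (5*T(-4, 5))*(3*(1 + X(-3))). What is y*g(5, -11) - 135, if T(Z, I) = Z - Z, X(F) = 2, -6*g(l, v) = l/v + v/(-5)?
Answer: -135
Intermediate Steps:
g(l, v) = v/30 - l/(6*v) (g(l, v) = -(l/v + v/(-5))/6 = -(l/v + v*(-⅕))/6 = -(l/v - v/5)/6 = -(-v/5 + l/v)/6 = v/30 - l/(6*v))
T(Z, I) = 0
y = 0 (y = (5*0)*(3*(1 + 2)) = 0*(3*3) = 0*9 = 0)
y*g(5, -11) - 135 = 0*((1/30)*(-11) - ⅙*5/(-11)) - 135 = 0*(-11/30 - ⅙*5*(-1/11)) - 135 = 0*(-11/30 + 5/66) - 135 = 0*(-16/55) - 135 = 0 - 135 = -135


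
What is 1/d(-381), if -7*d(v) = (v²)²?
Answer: -7/21071715921 ≈ -3.3220e-10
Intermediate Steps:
d(v) = -v⁴/7
1/d(-381) = 1/(-⅐*(-381)⁴) = 1/(-⅐*21071715921) = 1/(-21071715921/7) = -7/21071715921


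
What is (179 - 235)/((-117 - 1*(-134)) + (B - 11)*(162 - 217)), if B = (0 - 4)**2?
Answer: 28/129 ≈ 0.21705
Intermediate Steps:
B = 16 (B = (-4)**2 = 16)
(179 - 235)/((-117 - 1*(-134)) + (B - 11)*(162 - 217)) = (179 - 235)/((-117 - 1*(-134)) + (16 - 11)*(162 - 217)) = -56/((-117 + 134) + 5*(-55)) = -56/(17 - 275) = -56/(-258) = -56*(-1/258) = 28/129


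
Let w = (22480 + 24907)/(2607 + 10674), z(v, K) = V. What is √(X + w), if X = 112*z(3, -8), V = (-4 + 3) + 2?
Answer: √20384462379/13281 ≈ 10.750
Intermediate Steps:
V = 1 (V = -1 + 2 = 1)
z(v, K) = 1
w = 47387/13281 ≈ 3.5680
X = 112 (X = 112*1 = 112)
√(X + w) = √(112 + 47387/13281) = √(1534859/13281) = √20384462379/13281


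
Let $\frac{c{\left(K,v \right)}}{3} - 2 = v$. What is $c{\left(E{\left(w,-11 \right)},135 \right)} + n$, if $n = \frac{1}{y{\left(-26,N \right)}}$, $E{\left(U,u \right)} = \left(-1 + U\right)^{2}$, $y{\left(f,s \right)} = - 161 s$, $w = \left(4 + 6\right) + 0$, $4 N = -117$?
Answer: $\frac{7742011}{18837} \approx 411.0$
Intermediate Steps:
$N = - \frac{117}{4}$ ($N = \frac{1}{4} \left(-117\right) = - \frac{117}{4} \approx -29.25$)
$w = 10$ ($w = 10 + 0 = 10$)
$n = \frac{4}{18837}$ ($n = \frac{1}{\left(-161\right) \left(- \frac{117}{4}\right)} = \frac{1}{\frac{18837}{4}} = \frac{4}{18837} \approx 0.00021235$)
$c{\left(K,v \right)} = 6 + 3 v$
$c{\left(E{\left(w,-11 \right)},135 \right)} + n = \left(6 + 3 \cdot 135\right) + \frac{4}{18837} = \left(6 + 405\right) + \frac{4}{18837} = 411 + \frac{4}{18837} = \frac{7742011}{18837}$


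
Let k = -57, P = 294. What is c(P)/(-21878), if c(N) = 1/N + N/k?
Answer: 28793/122210508 ≈ 0.00023560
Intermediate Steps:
c(N) = 1/N - N/57 (c(N) = 1/N + N/(-57) = 1/N + N*(-1/57) = 1/N - N/57)
c(P)/(-21878) = (1/294 - 1/57*294)/(-21878) = (1/294 - 98/19)*(-1/21878) = -28793/5586*(-1/21878) = 28793/122210508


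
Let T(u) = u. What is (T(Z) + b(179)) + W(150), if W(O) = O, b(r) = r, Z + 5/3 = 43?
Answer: 1111/3 ≈ 370.33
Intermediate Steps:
Z = 124/3 (Z = -5/3 + 43 = 124/3 ≈ 41.333)
(T(Z) + b(179)) + W(150) = (124/3 + 179) + 150 = 661/3 + 150 = 1111/3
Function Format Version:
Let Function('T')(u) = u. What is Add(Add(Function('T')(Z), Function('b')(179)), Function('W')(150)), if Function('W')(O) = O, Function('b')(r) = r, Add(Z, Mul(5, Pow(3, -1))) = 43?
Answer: Rational(1111, 3) ≈ 370.33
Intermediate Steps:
Z = Rational(124, 3) (Z = Add(Rational(-5, 3), 43) = Rational(124, 3) ≈ 41.333)
Add(Add(Function('T')(Z), Function('b')(179)), Function('W')(150)) = Add(Add(Rational(124, 3), 179), 150) = Add(Rational(661, 3), 150) = Rational(1111, 3)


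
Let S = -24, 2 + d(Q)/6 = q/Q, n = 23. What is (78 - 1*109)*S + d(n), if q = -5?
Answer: 16806/23 ≈ 730.70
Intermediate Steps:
d(Q) = -12 - 30/Q (d(Q) = -12 + 6*(-5/Q) = -12 - 30/Q)
(78 - 1*109)*S + d(n) = (78 - 1*109)*(-24) + (-12 - 30/23) = (78 - 109)*(-24) + (-12 - 30*1/23) = -31*(-24) + (-12 - 30/23) = 744 - 306/23 = 16806/23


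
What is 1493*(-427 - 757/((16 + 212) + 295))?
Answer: -334548454/523 ≈ -6.3967e+5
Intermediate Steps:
1493*(-427 - 757/((16 + 212) + 295)) = 1493*(-427 - 757/(228 + 295)) = 1493*(-427 - 757/523) = 1493*(-224078/523) = -334548454/523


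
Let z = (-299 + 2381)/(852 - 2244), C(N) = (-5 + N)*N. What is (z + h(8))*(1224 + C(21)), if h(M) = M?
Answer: 294255/29 ≈ 10147.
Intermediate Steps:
C(N) = N*(-5 + N)
z = -347/232 (z = 2082/(-1392) = 2082*(-1/1392) = -347/232 ≈ -1.4957)
(z + h(8))*(1224 + C(21)) = (-347/232 + 8)*(1224 + 21*(-5 + 21)) = 1509*(1224 + 21*16)/232 = 1509*(1224 + 336)/232 = (1509/232)*1560 = 294255/29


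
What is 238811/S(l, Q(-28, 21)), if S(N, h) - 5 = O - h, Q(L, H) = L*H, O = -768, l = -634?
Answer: -238811/175 ≈ -1364.6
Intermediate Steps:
Q(L, H) = H*L
S(N, h) = -763 - h (S(N, h) = 5 + (-768 - h) = -763 - h)
238811/S(l, Q(-28, 21)) = 238811/(-763 - 21*(-28)) = 238811/(-763 - 1*(-588)) = 238811/(-763 + 588) = 238811/(-175) = 238811*(-1/175) = -238811/175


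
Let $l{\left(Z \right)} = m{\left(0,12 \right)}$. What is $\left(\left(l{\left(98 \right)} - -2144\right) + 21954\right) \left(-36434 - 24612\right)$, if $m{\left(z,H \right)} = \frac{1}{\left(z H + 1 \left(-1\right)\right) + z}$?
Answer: $-1471025462$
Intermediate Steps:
$m{\left(z,H \right)} = \frac{1}{-1 + z + H z}$ ($m{\left(z,H \right)} = \frac{1}{\left(H z - 1\right) + z} = \frac{1}{\left(-1 + H z\right) + z} = \frac{1}{-1 + z + H z}$)
$l{\left(Z \right)} = -1$ ($l{\left(Z \right)} = \frac{1}{-1 + 0 + 12 \cdot 0} = \frac{1}{-1 + 0 + 0} = \frac{1}{-1} = -1$)
$\left(\left(l{\left(98 \right)} - -2144\right) + 21954\right) \left(-36434 - 24612\right) = \left(\left(-1 - -2144\right) + 21954\right) \left(-36434 - 24612\right) = \left(\left(-1 + 2144\right) + 21954\right) \left(-61046\right) = \left(2143 + 21954\right) \left(-61046\right) = 24097 \left(-61046\right) = -1471025462$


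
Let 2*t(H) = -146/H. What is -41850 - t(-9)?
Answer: -376723/9 ≈ -41858.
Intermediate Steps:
t(H) = -73/H (t(H) = (-146/H)/2 = -73/H)
-41850 - t(-9) = -41850 - (-73)/(-9) = -41850 - (-73)*(-1)/9 = -41850 - 1*73/9 = -41850 - 73/9 = -376723/9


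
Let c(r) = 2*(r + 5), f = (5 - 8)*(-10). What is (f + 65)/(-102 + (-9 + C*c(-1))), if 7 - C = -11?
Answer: 95/33 ≈ 2.8788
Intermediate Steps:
f = 30 (f = -3*(-10) = 30)
c(r) = 10 + 2*r (c(r) = 2*(5 + r) = 10 + 2*r)
C = 18 (C = 7 - 1*(-11) = 7 + 11 = 18)
(f + 65)/(-102 + (-9 + C*c(-1))) = (30 + 65)/(-102 + (-9 + 18*(10 + 2*(-1)))) = 95/(-102 + (-9 + 18*(10 - 2))) = 95/(-102 + (-9 + 18*8)) = 95/(-102 + (-9 + 144)) = 95/(-102 + 135) = 95/33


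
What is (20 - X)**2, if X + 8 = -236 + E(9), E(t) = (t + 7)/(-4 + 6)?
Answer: 65536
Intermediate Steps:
E(t) = 7/2 + t/2 (E(t) = (7 + t)/2 = (7 + t)*(1/2) = 7/2 + t/2)
X = -236 (X = -8 + (-236 + (7/2 + (1/2)*9)) = -8 + (-236 + (7/2 + 9/2)) = -8 + (-236 + 8) = -8 - 228 = -236)
(20 - X)**2 = (20 - 1*(-236))**2 = (20 + 236)**2 = 256**2 = 65536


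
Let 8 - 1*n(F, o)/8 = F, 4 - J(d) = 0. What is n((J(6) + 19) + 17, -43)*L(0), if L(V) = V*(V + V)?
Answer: 0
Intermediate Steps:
J(d) = 4 (J(d) = 4 - 1*0 = 4 + 0 = 4)
L(V) = 2*V² (L(V) = V*(2*V) = 2*V²)
n(F, o) = 64 - 8*F
n((J(6) + 19) + 17, -43)*L(0) = (64 - 8*((4 + 19) + 17))*(2*0²) = (64 - 8*(23 + 17))*(2*0) = (64 - 8*40)*0 = (64 - 320)*0 = -256*0 = 0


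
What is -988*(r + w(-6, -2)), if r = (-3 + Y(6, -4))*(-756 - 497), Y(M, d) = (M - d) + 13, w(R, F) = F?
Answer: 24761256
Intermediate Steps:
Y(M, d) = 13 + M - d
r = -25060 (r = (-3 + (13 + 6 - 1*(-4)))*(-756 - 497) = (-3 + (13 + 6 + 4))*(-1253) = (-3 + 23)*(-1253) = 20*(-1253) = -25060)
-988*(r + w(-6, -2)) = -988*(-25060 - 2) = -988*(-25062) = 24761256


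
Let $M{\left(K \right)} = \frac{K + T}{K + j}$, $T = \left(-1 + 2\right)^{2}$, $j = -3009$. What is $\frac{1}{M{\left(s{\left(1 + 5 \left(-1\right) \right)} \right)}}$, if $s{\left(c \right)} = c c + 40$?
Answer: $- \frac{2953}{57} \approx -51.807$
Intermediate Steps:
$T = 1$ ($T = 1^{2} = 1$)
$s{\left(c \right)} = 40 + c^{2}$ ($s{\left(c \right)} = c^{2} + 40 = 40 + c^{2}$)
$M{\left(K \right)} = \frac{1 + K}{-3009 + K}$ ($M{\left(K \right)} = \frac{K + 1}{K - 3009} = \frac{1 + K}{-3009 + K}$)
$\frac{1}{M{\left(s{\left(1 + 5 \left(-1\right) \right)} \right)}} = \frac{1}{\frac{1}{-3009 + \left(40 + \left(1 + 5 \left(-1\right)\right)^{2}\right)} \left(1 + \left(40 + \left(1 + 5 \left(-1\right)\right)^{2}\right)\right)} = \frac{1}{\frac{1}{-3009 + \left(40 + \left(1 - 5\right)^{2}\right)} \left(1 + \left(40 + \left(1 - 5\right)^{2}\right)\right)} = \frac{1}{\frac{1}{-3009 + \left(40 + \left(-4\right)^{2}\right)} \left(1 + \left(40 + \left(-4\right)^{2}\right)\right)} = \frac{1}{\frac{1}{-3009 + \left(40 + 16\right)} \left(1 + \left(40 + 16\right)\right)} = \frac{1}{\frac{1}{-3009 + 56} \left(1 + 56\right)} = \frac{1}{\frac{1}{-2953} \cdot 57} = \frac{1}{\left(- \frac{1}{2953}\right) 57} = \frac{1}{- \frac{57}{2953}} = - \frac{2953}{57}$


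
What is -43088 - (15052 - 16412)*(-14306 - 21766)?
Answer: -49101008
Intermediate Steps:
-43088 - (15052 - 16412)*(-14306 - 21766) = -43088 - (-1360)*(-36072) = -43088 - 1*49057920 = -43088 - 49057920 = -49101008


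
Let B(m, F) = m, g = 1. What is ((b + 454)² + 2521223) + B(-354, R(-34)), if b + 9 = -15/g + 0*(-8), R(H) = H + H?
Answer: 2705769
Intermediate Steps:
R(H) = 2*H
b = -24 (b = -9 + (-15/1 + 0*(-8)) = -9 + (-15*1 + 0) = -9 + (-15 + 0) = -9 - 15 = -24)
((b + 454)² + 2521223) + B(-354, R(-34)) = ((-24 + 454)² + 2521223) - 354 = (430² + 2521223) - 354 = (184900 + 2521223) - 354 = 2706123 - 354 = 2705769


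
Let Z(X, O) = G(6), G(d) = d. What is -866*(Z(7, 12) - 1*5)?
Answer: -866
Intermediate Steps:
Z(X, O) = 6
-866*(Z(7, 12) - 1*5) = -866*(6 - 1*5) = -866*(6 - 5) = -866*1 = -866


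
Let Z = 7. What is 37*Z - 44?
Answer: 215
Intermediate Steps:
37*Z - 44 = 37*7 - 44 = 259 - 44 = 215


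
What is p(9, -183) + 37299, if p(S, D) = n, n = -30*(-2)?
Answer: 37359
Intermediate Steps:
n = 60
p(S, D) = 60
p(9, -183) + 37299 = 60 + 37299 = 37359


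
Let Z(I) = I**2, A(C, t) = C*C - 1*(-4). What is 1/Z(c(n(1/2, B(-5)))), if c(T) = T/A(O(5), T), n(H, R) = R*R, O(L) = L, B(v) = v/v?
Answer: 841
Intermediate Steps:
B(v) = 1
n(H, R) = R**2
A(C, t) = 4 + C**2 (A(C, t) = C**2 + 4 = 4 + C**2)
c(T) = T/29 (c(T) = T/(4 + 5**2) = T/(4 + 25) = T/29)
1/Z(c(n(1/2, B(-5)))) = 1/(((1/29)*1**2)**2) = 1/(((1/29)*1)**2) = 1/((1/29)**2) = 1/(1/841) = 841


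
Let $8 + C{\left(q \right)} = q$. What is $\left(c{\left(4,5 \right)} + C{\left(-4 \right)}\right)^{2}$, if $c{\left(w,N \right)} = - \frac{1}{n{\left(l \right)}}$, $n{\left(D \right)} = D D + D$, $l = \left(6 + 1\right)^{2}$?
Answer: $\frac{864418801}{6002500} \approx 144.01$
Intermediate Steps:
$C{\left(q \right)} = -8 + q$
$l = 49$ ($l = 7^{2} = 49$)
$n{\left(D \right)} = D + D^{2}$ ($n{\left(D \right)} = D^{2} + D = D + D^{2}$)
$c{\left(w,N \right)} = - \frac{1}{2450}$ ($c{\left(w,N \right)} = - \frac{1}{49 \left(1 + 49\right)} = - \frac{1}{49 \cdot 50} = - \frac{1}{2450}$)
$\left(c{\left(4,5 \right)} + C{\left(-4 \right)}\right)^{2} = \left(- \frac{1}{2450} - 12\right)^{2} = \left(- \frac{29401}{2450}\right)^{2} = \frac{864418801}{6002500}$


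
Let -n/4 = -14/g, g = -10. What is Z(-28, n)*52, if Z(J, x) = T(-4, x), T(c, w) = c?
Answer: -208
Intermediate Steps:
n = -28/5 (n = -(-56)/(-10) = -(-56)*(-1)/10 = -4*7/5 = -28/5 ≈ -5.6000)
Z(J, x) = -4
Z(-28, n)*52 = -4*52 = -208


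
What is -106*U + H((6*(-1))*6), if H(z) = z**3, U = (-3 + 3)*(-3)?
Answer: -46656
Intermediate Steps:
U = 0 (U = 0*(-3) = 0)
-106*U + H((6*(-1))*6) = -106*0 + ((6*(-1))*6)**3 = 0 + (-6*6)**3 = 0 + (-36)**3 = 0 - 46656 = -46656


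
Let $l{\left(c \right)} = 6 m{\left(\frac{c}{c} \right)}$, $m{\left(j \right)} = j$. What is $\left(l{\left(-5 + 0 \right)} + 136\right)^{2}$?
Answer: $20164$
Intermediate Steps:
$l{\left(c \right)} = 6$ ($l{\left(c \right)} = 6 \frac{c}{c} = 6 \cdot 1 = 6$)
$\left(l{\left(-5 + 0 \right)} + 136\right)^{2} = \left(6 + 136\right)^{2} = 142^{2} = 20164$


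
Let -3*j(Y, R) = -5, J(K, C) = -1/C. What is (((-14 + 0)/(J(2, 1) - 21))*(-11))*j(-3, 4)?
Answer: -35/3 ≈ -11.667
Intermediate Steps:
j(Y, R) = 5/3 (j(Y, R) = -⅓*(-5) = 5/3)
(((-14 + 0)/(J(2, 1) - 21))*(-11))*j(-3, 4) = (((-14 + 0)/(-1/1 - 21))*(-11))*(5/3) = (-14/(-1*1 - 21)*(-11))*(5/3) = (-14/(-1 - 21)*(-11))*(5/3) = (-14/(-22)*(-11))*(5/3) = (-14*(-1/22)*(-11))*(5/3) = ((7/11)*(-11))*(5/3) = -7*5/3 = -35/3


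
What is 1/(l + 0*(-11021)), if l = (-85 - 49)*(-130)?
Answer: 1/17420 ≈ 5.7405e-5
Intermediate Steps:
l = 17420 (l = -134*(-130) = 17420)
1/(l + 0*(-11021)) = 1/(17420 + 0*(-11021)) = 1/(17420 + 0) = 1/17420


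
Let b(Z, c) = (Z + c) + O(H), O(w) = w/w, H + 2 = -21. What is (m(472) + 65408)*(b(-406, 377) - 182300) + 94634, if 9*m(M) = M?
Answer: -35805531842/3 ≈ -1.1935e+10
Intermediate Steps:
H = -23 (H = -2 - 21 = -23)
m(M) = M/9
O(w) = 1
b(Z, c) = 1 + Z + c (b(Z, c) = (Z + c) + 1 = 1 + Z + c)
(m(472) + 65408)*(b(-406, 377) - 182300) + 94634 = ((⅑)*472 + 65408)*((1 - 406 + 377) - 182300) + 94634 = (472/9 + 65408)*(-28 - 182300) + 94634 = (589144/9)*(-182328) + 94634 = -35805815744/3 + 94634 = -35805531842/3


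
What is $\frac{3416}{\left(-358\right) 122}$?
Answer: $- \frac{14}{179} \approx -0.078212$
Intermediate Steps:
$\frac{3416}{\left(-358\right) 122} = \frac{3416}{-43676} = 3416 \left(- \frac{1}{43676}\right) = - \frac{14}{179}$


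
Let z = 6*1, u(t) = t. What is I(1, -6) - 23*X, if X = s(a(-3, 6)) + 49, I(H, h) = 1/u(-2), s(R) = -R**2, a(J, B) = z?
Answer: -599/2 ≈ -299.50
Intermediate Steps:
z = 6
a(J, B) = 6
I(H, h) = -1/2 (I(H, h) = 1/(-2) = -1/2)
X = 13 (X = -1*6**2 + 49 = -1*36 + 49 = -36 + 49 = 13)
I(1, -6) - 23*X = -1/2 - 23*13 = -1/2 - 299 = -599/2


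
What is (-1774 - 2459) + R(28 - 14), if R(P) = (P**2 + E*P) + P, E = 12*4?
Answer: -3351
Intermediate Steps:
E = 48
R(P) = P**2 + 49*P (R(P) = (P**2 + 48*P) + P = P**2 + 49*P)
(-1774 - 2459) + R(28 - 14) = (-1774 - 2459) + (28 - 14)*(49 + (28 - 14)) = -4233 + 14*(49 + 14) = -4233 + 14*63 = -4233 + 882 = -3351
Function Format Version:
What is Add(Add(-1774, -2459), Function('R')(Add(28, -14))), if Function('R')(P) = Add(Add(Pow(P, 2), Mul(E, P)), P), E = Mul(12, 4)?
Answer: -3351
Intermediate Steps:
E = 48
Function('R')(P) = Add(Pow(P, 2), Mul(49, P)) (Function('R')(P) = Add(Add(Pow(P, 2), Mul(48, P)), P) = Add(Pow(P, 2), Mul(49, P)))
Add(Add(-1774, -2459), Function('R')(Add(28, -14))) = Add(Add(-1774, -2459), Mul(Add(28, -14), Add(49, Add(28, -14)))) = Add(-4233, Mul(14, Add(49, 14))) = Add(-4233, Mul(14, 63)) = Add(-4233, 882) = -3351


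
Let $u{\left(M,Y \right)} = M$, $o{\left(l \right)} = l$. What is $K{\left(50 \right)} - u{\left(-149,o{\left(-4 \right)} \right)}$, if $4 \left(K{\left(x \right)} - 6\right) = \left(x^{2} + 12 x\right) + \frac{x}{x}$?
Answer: $\frac{3721}{4} \approx 930.25$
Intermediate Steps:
$K{\left(x \right)} = \frac{25}{4} + 3 x + \frac{x^{2}}{4}$ ($K{\left(x \right)} = 6 + \frac{\left(x^{2} + 12 x\right) + \frac{x}{x}}{4} = 6 + \frac{\left(x^{2} + 12 x\right) + 1}{4} = 6 + \frac{1 + x^{2} + 12 x}{4} = 6 + \left(\frac{1}{4} + 3 x + \frac{x^{2}}{4}\right) = \frac{25}{4} + 3 x + \frac{x^{2}}{4}$)
$K{\left(50 \right)} - u{\left(-149,o{\left(-4 \right)} \right)} = \left(\frac{25}{4} + 3 \cdot 50 + \frac{50^{2}}{4}\right) - -149 = \left(\frac{25}{4} + 150 + \frac{1}{4} \cdot 2500\right) + 149 = \left(\frac{25}{4} + 150 + 625\right) + 149 = \frac{3125}{4} + 149 = \frac{3721}{4}$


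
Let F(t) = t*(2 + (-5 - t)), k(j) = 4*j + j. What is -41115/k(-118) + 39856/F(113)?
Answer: 25771019/386686 ≈ 66.646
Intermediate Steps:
k(j) = 5*j
F(t) = t*(-3 - t)
-41115/k(-118) + 39856/F(113) = -41115/(5*(-118)) + 39856/((-1*113*(3 + 113))) = -41115/(-590) + 39856/((-1*113*116)) = -41115*(-1/590) + 39856/(-13108) = 8223/118 + 39856*(-1/13108) = 8223/118 - 9964/3277 = 25771019/386686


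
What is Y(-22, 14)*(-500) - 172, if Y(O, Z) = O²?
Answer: -242172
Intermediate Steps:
Y(-22, 14)*(-500) - 172 = (-22)²*(-500) - 172 = 484*(-500) - 172 = -242000 - 172 = -242172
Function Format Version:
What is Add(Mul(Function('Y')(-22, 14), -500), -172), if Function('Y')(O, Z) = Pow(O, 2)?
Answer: -242172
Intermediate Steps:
Add(Mul(Function('Y')(-22, 14), -500), -172) = Add(Mul(Pow(-22, 2), -500), -172) = Add(Mul(484, -500), -172) = Add(-242000, -172) = -242172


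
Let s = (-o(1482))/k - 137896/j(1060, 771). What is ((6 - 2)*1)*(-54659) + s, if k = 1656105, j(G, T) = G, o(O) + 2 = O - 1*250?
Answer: -6400626578428/29257855 ≈ -2.1877e+5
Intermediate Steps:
o(O) = -252 + O (o(O) = -2 + (O - 1*250) = -2 + (O - 250) = -2 + (-250 + O) = -252 + O)
s = -3806192648/29257855 (s = -(-252 + 1482)/1656105 - 137896/1060 = -1*1230*(1/1656105) - 137896*1/1060 = -1230*1/1656105 - 34474/265 = -82/110407 - 34474/265 = -3806192648/29257855 ≈ -130.09)
((6 - 2)*1)*(-54659) + s = ((6 - 2)*1)*(-54659) - 3806192648/29257855 = (4*1)*(-54659) - 3806192648/29257855 = 4*(-54659) - 3806192648/29257855 = -218636 - 3806192648/29257855 = -6400626578428/29257855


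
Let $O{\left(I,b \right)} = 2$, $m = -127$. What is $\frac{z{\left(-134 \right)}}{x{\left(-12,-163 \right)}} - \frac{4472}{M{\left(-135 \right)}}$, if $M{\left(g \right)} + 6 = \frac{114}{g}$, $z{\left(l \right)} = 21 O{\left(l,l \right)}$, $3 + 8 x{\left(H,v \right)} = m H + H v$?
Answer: $\frac{58317914}{89243} \approx 653.47$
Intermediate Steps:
$x{\left(H,v \right)} = - \frac{3}{8} - \frac{127 H}{8} + \frac{H v}{8}$ ($x{\left(H,v \right)} = - \frac{3}{8} + \frac{- 127 H + H v}{8} = - \frac{3}{8} + \left(- \frac{127 H}{8} + \frac{H v}{8}\right) = - \frac{3}{8} - \frac{127 H}{8} + \frac{H v}{8}$)
$z{\left(l \right)} = 42$ ($z{\left(l \right)} = 21 \cdot 2 = 42$)
$M{\left(g \right)} = -6 + \frac{114}{g}$
$\frac{z{\left(-134 \right)}}{x{\left(-12,-163 \right)}} - \frac{4472}{M{\left(-135 \right)}} = \frac{42}{- \frac{3}{8} - - \frac{381}{2} + \frac{1}{8} \left(-12\right) \left(-163\right)} - \frac{4472}{-6 + \frac{114}{-135}} = \frac{42}{- \frac{3}{8} + \frac{381}{2} + \frac{489}{2}} - \frac{4472}{-6 + 114 \left(- \frac{1}{135}\right)} = \frac{42}{\frac{3477}{8}} - \frac{4472}{-6 - \frac{38}{45}} = 42 \cdot \frac{8}{3477} - \frac{4472}{- \frac{308}{45}} = \frac{112}{1159} - - \frac{50310}{77} = \frac{112}{1159} + \frac{50310}{77} = \frac{58317914}{89243}$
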